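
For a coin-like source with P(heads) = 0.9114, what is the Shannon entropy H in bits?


H = -p*log2(p) - (1-p)*log2(1-p). -0.9114*log2(0.9114) = 0.121985; -0.0886*log2(0.0886) = 0.309794. H = 0.121985 + 0.309794 = 0.4318

0.4318 bits


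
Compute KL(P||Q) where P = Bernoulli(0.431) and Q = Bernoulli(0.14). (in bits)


KL = p*log2(p/q) + (1-p)*log2((1-p)/(1-q)) = 0.431*log2(0.431/0.14) + 0.569*log2(0.569/0.86) = 0.3601

0.3601 bits


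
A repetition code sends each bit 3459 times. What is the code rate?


Rate = k/n = 1/3459

1/3459


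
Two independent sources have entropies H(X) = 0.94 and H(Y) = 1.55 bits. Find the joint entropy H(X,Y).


For independent variables, H(X,Y) = H(X) + H(Y) = 0.94 + 1.55 = 2.49

2.49 bits


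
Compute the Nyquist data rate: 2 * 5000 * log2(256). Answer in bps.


Rate = 2 * B * log2(M) = 2 * 5000 * 8.0 = 80000.0

80000.0 bps


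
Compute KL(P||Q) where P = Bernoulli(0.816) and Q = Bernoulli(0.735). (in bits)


KL = p*log2(p/q) + (1-p)*log2((1-p)/(1-q)) = 0.816*log2(0.816/0.735) + 0.184*log2(0.184/0.265) = 0.0262

0.0262 bits


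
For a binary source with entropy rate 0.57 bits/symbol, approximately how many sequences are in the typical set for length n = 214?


log2|A_typical| = nH = 214 * 0.57 = 121.98, so |A_typical| ~ 2^121.98 = 5.244e+36

5.244e+36


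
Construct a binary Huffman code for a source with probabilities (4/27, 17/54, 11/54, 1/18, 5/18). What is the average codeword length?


Huffman construction (repeatedly merge the two least-probable nodes; each merge adds 1 bit to every symbol beneath it): 1/18 + 4/27 = 11/54; 11/54 + 11/54 = 11/27; 5/18 + 17/54 = 16/27; 11/27 + 16/27 = 1. Resulting codeword lengths (in the order the probabilities were given): (3, 2, 2, 3, 2). L_avg = sum(p_i * l_i) = 4/27*3 + 17/54*2 + 11/54*2 + 1/18*3 + 5/18*2 = 119/54 = 2.2037

2.2037 bits


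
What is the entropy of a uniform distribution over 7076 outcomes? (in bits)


H = log2(n) = log2(7076) = 12.7887

12.7887 bits


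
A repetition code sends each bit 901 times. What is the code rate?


Rate = k/n = 1/901

1/901


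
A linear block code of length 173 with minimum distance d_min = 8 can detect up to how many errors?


Detection capability = d_min - 1 = 8 - 1 = 7

7 errors


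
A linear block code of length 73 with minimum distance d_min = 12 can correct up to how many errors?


Correction capability = floor((d-1)/2) = floor((12-1)/2) = 5

5 errors


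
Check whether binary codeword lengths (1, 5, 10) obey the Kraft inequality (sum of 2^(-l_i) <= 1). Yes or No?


Kraft sum = sum(2^(-l_i)) = 0.5322, need <= 1. Result: satisfied (a binary prefix-free code with these lengths exists)

Yes


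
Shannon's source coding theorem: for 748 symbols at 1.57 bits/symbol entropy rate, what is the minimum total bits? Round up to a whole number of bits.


Minimum bits >= n * H = 748 * 1.57 = 1174.36, rounded up to a whole number of bits = 1175

1175 bits


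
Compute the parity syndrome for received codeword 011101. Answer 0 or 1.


Syndrome = XOR of all bits = 0 XOR 1 XOR 1 XOR 1 XOR 0 XOR 1 = 0

0


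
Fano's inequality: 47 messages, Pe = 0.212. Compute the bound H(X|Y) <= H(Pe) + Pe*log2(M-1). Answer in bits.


H(Pe) = -Pe*log2(Pe) - (1-Pe)*log2(1-Pe) = -0.212*log2(0.212) - 0.788*log2(0.788) = 0.474427 + 0.270861 = 0.7453. Pe*log2(M-1) = 0.212*log2(46) = 1.170995. Bound = H(Pe) + Pe*log2(M-1) = 0.474427 + 0.270861 + 1.170995 = 1.9163

1.9163 bits


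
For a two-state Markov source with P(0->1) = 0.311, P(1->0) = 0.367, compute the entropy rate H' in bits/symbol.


Stationary distribution: pi_0 = p10/(p01+p10) = 0.5413, pi_1 = 0.4587. Entropy rate H' = pi_0*H(p01) + pi_1*H(p10) = 0.5413*0.8943 + 0.4587*0.9483 = 0.9191

0.9191 bits/symbol


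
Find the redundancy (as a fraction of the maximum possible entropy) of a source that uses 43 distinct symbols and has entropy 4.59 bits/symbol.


H_max = log2(K) = log2(43) = 5.4263 bits/symbol. Redundancy = 1 - H/H_max = 1 - 4.59/5.4263 = 1 - 0.8459 = 0.1541

0.1541


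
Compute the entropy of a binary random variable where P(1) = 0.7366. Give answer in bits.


H = -p*log2(p) - (1-p)*log2(1-p). -0.7366*log2(0.7366) = 0.324875; -0.2634*log2(0.2634) = 0.506959. H = 0.324875 + 0.506959 = 0.8318

0.8318 bits


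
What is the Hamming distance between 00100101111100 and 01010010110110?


Count differing positions: . ^ ^ ^ . ^ ^ ^ . . ^ . ^ . = 8 differences

8


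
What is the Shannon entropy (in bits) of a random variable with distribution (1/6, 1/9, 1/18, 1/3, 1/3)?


H = -sum(p_i * log2(p_i)). Terms: -(1/6)*log2(1/6) = 0.430827; -(1/9)*log2(1/9) = 0.352214; -(1/18)*log2(1/18) = 0.231663; -(1/3)*log2(1/3) = 0.528321; -(1/3)*log2(1/3) = 0.528321. H = 0.430827 + 0.352214 + 0.231663 + 0.528321 + 0.528321 = 2.0713

2.0713 bits


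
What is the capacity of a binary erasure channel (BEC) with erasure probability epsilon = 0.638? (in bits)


C = 1 - epsilon = 1 - 0.638 = 0.362

0.362 bits


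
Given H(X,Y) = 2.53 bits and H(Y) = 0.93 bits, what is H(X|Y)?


H(X|Y) = H(X,Y) - H(Y) = 2.53 - 0.93 = 1.6

1.6 bits


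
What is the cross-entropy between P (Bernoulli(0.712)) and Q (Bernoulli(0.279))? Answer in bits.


H(P,Q) = -p*log2(q) - (1-p)*log2(1-q). -0.712*log2(0.279) = 1.311264; -0.288*log2(0.721) = 0.135916. H(P,Q) = 1.311264 + 0.135916 = 1.4472

1.4472 bits


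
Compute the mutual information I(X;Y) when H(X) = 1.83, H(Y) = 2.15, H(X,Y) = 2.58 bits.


I(X;Y) = H(X) + H(Y) - H(X,Y) = 1.83 + 2.15 - 2.58 = 1.4

1.4 bits


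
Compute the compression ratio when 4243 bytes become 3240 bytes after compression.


Ratio = original / compressed = 4243 / 3240 = 1.3096

1.3096


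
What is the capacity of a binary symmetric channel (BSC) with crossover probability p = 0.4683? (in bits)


H(p) = -p*log2(p) - (1-p)*log2(1-p) = -0.4683*log2(0.4683) - 0.5317*log2(0.5317) = 0.512552 + 0.484547 = 0.9971. C = 1 - H(p) = 1 - 0.9971 = 0.0029

0.0029 bits


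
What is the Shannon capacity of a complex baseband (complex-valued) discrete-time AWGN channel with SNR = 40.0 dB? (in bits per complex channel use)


SNR_linear = 10^(40.0/10) = 10000.0; C = log2(1 + SNR_linear) = log2(1 + 10000.0) = 13.2879

13.2879 bits/channel use


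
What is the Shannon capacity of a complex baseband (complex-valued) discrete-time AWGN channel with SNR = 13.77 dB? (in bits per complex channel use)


SNR_linear = 10^(13.77/10) = 23.8232; C = log2(1 + SNR_linear) = log2(1 + 23.8232) = 4.6336

4.6336 bits/channel use


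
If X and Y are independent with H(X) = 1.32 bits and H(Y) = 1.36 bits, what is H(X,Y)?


For independent variables, H(X,Y) = H(X) + H(Y) = 1.32 + 1.36 = 2.68

2.68 bits


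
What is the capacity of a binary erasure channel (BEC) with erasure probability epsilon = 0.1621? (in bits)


C = 1 - epsilon = 1 - 0.1621 = 0.8379

0.8379 bits


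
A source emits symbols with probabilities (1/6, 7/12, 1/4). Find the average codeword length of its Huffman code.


Huffman construction (repeatedly merge the two least-probable nodes; each merge adds 1 bit to every symbol beneath it): 1/6 + 1/4 = 5/12; 5/12 + 7/12 = 1. Resulting codeword lengths (in the order the probabilities were given): (2, 1, 2). L_avg = sum(p_i * l_i) = 1/6*2 + 7/12*1 + 1/4*2 = 17/12 = 1.4167

1.4167 bits


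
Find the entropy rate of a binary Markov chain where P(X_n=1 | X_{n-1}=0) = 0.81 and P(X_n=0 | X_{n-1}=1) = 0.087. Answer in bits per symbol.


Stationary distribution: pi_0 = p10/(p01+p10) = 0.097, pi_1 = 0.903. Entropy rate H' = pi_0*H(p01) + pi_1*H(p10) = 0.097*0.7015 + 0.903*0.4264 = 0.4531

0.4531 bits/symbol


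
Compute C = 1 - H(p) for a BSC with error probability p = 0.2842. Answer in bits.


H(p) = -p*log2(p) - (1-p)*log2(1-p) = -0.2842*log2(0.2842) - 0.7158*log2(0.7158) = 0.515829 + 0.345282 = 0.8611. C = 1 - H(p) = 1 - 0.8611 = 0.1389

0.1389 bits


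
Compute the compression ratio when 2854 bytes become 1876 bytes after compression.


Ratio = original / compressed = 2854 / 1876 = 1.5213

1.5213


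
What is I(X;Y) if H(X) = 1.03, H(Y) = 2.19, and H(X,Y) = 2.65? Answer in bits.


I(X;Y) = H(X) + H(Y) - H(X,Y) = 1.03 + 2.19 - 2.65 = 0.57

0.57 bits


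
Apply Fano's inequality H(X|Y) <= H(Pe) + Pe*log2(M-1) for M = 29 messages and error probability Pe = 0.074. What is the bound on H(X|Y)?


H(Pe) = -Pe*log2(Pe) - (1-Pe)*log2(1-Pe) = -0.074*log2(0.074) - 0.926*log2(0.926) = 0.277968 + 0.102708 = 0.3807. Pe*log2(M-1) = 0.074*log2(28) = 0.355744. Bound = H(Pe) + Pe*log2(M-1) = 0.277968 + 0.102708 + 0.355744 = 0.7364

0.7364 bits


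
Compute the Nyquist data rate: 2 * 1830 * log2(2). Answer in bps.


Rate = 2 * B * log2(M) = 2 * 1830 * 1.0 = 3660.0

3660.0 bps


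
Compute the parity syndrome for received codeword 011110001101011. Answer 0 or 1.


Syndrome = XOR of all bits = 0 XOR 1 XOR 1 XOR 1 XOR 1 XOR 0 XOR 0 XOR 0 XOR 1 XOR 1 XOR 0 XOR 1 XOR 0 XOR 1 XOR 1 = 1

1


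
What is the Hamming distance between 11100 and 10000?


Count differing positions: . ^ ^ . . = 2 differences

2


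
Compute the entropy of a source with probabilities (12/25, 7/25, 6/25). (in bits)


H = -sum(p_i * log2(p_i)). Terms: -(12/25)*log2(12/25) = 0.508269; -(7/25)*log2(7/25) = 0.514220; -(6/25)*log2(6/25) = 0.494134. H = 0.508269 + 0.514220 + 0.494134 = 1.5166

1.5166 bits


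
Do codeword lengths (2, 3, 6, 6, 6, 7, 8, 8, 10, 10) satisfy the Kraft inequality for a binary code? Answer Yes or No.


Kraft sum = sum(2^(-l_i)) = 0.4395, need <= 1. Result: satisfied (a binary prefix-free code with these lengths exists)

Yes


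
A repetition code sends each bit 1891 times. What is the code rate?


Rate = k/n = 1/1891

1/1891


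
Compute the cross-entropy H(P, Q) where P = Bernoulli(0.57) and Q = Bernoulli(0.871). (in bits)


H(P,Q) = -p*log2(q) - (1-p)*log2(1-q). -0.57*log2(0.871) = 0.113576; -0.43*log2(0.129) = 1.270460. H(P,Q) = 0.113576 + 1.270460 = 1.384

1.384 bits


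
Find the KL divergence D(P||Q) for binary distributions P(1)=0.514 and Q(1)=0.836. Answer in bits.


KL = p*log2(p/q) + (1-p)*log2((1-p)/(1-q)) = 0.514*log2(0.514/0.836) + 0.486*log2(0.486/0.164) = 0.401

0.401 bits


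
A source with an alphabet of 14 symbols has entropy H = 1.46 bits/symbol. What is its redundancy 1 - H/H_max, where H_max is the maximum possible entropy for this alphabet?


H_max = log2(K) = log2(14) = 3.8074 bits/symbol. Redundancy = 1 - H/H_max = 1 - 1.46/3.8074 = 1 - 0.3835 = 0.6165

0.6165


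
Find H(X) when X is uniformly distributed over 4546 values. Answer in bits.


H = log2(n) = log2(4546) = 12.1504

12.1504 bits


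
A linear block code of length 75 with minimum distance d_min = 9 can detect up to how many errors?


Detection capability = d_min - 1 = 9 - 1 = 8

8 errors


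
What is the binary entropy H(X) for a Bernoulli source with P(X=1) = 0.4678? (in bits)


H = -p*log2(p) - (1-p)*log2(1-p). -0.4678*log2(0.4678) = 0.512726; -0.5322*log2(0.5322) = 0.484280. H = 0.512726 + 0.484280 = 0.997

0.997 bits


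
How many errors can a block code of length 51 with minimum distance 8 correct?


Correction capability = floor((d-1)/2) = floor((8-1)/2) = 3

3 errors


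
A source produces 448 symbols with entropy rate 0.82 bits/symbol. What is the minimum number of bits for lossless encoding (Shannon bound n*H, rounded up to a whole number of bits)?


Minimum bits >= n * H = 448 * 0.82 = 367.36, rounded up to a whole number of bits = 368

368 bits


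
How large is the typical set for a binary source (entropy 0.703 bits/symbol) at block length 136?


log2|A_typical| = nH = 136 * 0.703 = 95.608, so |A_typical| ~ 2^95.608 = 6.038e+28

6.038e+28


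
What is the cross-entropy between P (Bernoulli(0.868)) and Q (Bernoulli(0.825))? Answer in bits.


H(P,Q) = -p*log2(q) - (1-p)*log2(1-q). -0.868*log2(0.825) = 0.240899; -0.132*log2(0.175) = 0.331924. H(P,Q) = 0.240899 + 0.331924 = 0.5728

0.5728 bits


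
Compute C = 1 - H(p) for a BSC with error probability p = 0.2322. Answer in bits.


H(p) = -p*log2(p) - (1-p)*log2(1-p) = -0.2322*log2(0.2322) - 0.7678*log2(0.7678) = 0.489143 + 0.292683 = 0.7818. C = 1 - H(p) = 1 - 0.7818 = 0.2182

0.2182 bits


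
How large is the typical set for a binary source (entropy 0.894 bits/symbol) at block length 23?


log2|A_typical| = nH = 23 * 0.894 = 20.562, so |A_typical| ~ 2^20.562 = 1.548e+06

1.548e+06


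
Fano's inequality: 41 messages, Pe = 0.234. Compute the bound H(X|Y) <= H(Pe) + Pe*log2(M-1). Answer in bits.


H(Pe) = -Pe*log2(Pe) - (1-Pe)*log2(1-Pe) = -0.234*log2(0.234) - 0.766*log2(0.766) = 0.490328 + 0.294591 = 0.7849. Pe*log2(M-1) = 0.234*log2(40) = 1.245331. Bound = H(Pe) + Pe*log2(M-1) = 0.490328 + 0.294591 + 1.245331 = 2.0303

2.0303 bits


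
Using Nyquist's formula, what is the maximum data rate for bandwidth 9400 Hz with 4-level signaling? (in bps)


Rate = 2 * B * log2(M) = 2 * 9400 * 2.0 = 37600.0

37600.0 bps


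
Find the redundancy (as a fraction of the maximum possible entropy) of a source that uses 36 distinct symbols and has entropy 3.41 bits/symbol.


H_max = log2(K) = log2(36) = 5.1699 bits/symbol. Redundancy = 1 - H/H_max = 1 - 3.41/5.1699 = 1 - 0.6596 = 0.3404

0.3404


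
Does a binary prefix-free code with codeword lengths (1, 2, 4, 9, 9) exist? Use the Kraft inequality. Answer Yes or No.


Kraft sum = sum(2^(-l_i)) = 0.8164, need <= 1. Result: satisfied (a binary prefix-free code with these lengths exists)

Yes


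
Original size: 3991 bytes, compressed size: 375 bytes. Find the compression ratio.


Ratio = original / compressed = 3991 / 375 = 10.6427

10.6427


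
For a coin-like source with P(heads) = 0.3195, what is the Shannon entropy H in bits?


H = -p*log2(p) - (1-p)*log2(1-p). -0.3195*log2(0.3195) = 0.525933; -0.6805*log2(0.6805) = 0.377904. H = 0.525933 + 0.377904 = 0.9038

0.9038 bits


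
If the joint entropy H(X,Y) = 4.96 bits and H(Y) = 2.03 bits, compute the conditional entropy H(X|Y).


H(X|Y) = H(X,Y) - H(Y) = 4.96 - 2.03 = 2.93

2.93 bits


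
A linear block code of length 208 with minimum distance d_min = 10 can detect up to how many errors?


Detection capability = d_min - 1 = 10 - 1 = 9

9 errors


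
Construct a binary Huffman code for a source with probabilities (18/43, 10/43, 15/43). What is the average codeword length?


Huffman construction (repeatedly merge the two least-probable nodes; each merge adds 1 bit to every symbol beneath it): 10/43 + 15/43 = 25/43; 18/43 + 25/43 = 1. Resulting codeword lengths (in the order the probabilities were given): (1, 2, 2). L_avg = sum(p_i * l_i) = 18/43*1 + 10/43*2 + 15/43*2 = 68/43 = 1.5814

1.5814 bits


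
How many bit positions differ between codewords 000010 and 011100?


Count differing positions: . ^ ^ ^ ^ . = 4 differences

4


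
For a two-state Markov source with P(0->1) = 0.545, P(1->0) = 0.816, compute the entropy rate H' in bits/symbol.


Stationary distribution: pi_0 = p10/(p01+p10) = 0.5996, pi_1 = 0.4004. Entropy rate H' = pi_0*H(p01) + pi_1*H(p10) = 0.5996*0.9941 + 0.4004*0.6887 = 0.8719

0.8719 bits/symbol


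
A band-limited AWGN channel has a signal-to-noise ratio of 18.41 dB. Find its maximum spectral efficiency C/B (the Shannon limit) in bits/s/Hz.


SNR_linear = 10^(18.41/10) = 69.3426; C/B = log2(1 + SNR_linear) = log2(1 + 69.3426) = 6.1363

6.1363 bits/s/Hz


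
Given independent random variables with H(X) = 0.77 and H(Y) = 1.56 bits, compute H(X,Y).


For independent variables, H(X,Y) = H(X) + H(Y) = 0.77 + 1.56 = 2.33

2.33 bits


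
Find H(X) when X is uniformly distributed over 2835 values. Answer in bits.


H = log2(n) = log2(2835) = 11.4691

11.4691 bits


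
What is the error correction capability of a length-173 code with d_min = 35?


Correction capability = floor((d-1)/2) = floor((35-1)/2) = 17

17 errors


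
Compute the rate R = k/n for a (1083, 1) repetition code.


Rate = k/n = 1/1083

1/1083


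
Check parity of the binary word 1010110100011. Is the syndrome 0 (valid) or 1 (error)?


Syndrome = XOR of all bits = 1 XOR 0 XOR 1 XOR 0 XOR 1 XOR 1 XOR 0 XOR 1 XOR 0 XOR 0 XOR 0 XOR 1 XOR 1 = 1

1


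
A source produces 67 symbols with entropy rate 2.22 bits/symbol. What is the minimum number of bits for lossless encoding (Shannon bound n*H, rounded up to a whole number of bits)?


Minimum bits >= n * H = 67 * 2.22 = 148.74, rounded up to a whole number of bits = 149

149 bits


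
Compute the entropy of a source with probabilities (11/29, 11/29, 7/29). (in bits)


H = -sum(p_i * log2(p_i)). Terms: -(11/29)*log2(11/29) = 0.530484; -(11/29)*log2(11/29) = 0.530484; -(7/29)*log2(7/29) = 0.494979. H = 0.530484 + 0.530484 + 0.494979 = 1.5559

1.5559 bits


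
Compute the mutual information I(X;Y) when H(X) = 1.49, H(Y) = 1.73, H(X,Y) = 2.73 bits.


I(X;Y) = H(X) + H(Y) - H(X,Y) = 1.49 + 1.73 - 2.73 = 0.49

0.49 bits


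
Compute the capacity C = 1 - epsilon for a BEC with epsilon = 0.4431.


C = 1 - epsilon = 1 - 0.4431 = 0.5569

0.5569 bits


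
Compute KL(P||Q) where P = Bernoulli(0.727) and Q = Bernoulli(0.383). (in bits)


KL = p*log2(p/q) + (1-p)*log2((1-p)/(1-q)) = 0.727*log2(0.727/0.383) + 0.273*log2(0.273/0.617) = 0.351

0.351 bits


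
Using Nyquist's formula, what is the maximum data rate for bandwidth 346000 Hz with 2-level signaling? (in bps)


Rate = 2 * B * log2(M) = 2 * 346000 * 1.0 = 692000.0

692000.0 bps


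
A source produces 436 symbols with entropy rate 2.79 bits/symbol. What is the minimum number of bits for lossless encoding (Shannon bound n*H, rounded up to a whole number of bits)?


Minimum bits >= n * H = 436 * 2.79 = 1216.44, rounded up to a whole number of bits = 1217

1217 bits


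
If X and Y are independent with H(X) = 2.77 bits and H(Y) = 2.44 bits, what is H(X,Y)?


For independent variables, H(X,Y) = H(X) + H(Y) = 2.77 + 2.44 = 5.21

5.21 bits


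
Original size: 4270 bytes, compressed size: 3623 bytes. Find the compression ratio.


Ratio = original / compressed = 4270 / 3623 = 1.1786

1.1786


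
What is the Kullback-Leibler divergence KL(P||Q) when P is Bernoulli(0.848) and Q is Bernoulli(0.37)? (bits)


KL = p*log2(p/q) + (1-p)*log2((1-p)/(1-q)) = 0.848*log2(0.848/0.37) + 0.152*log2(0.152/0.63) = 0.7029

0.7029 bits


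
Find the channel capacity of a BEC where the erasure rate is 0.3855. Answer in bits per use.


C = 1 - epsilon = 1 - 0.3855 = 0.6145

0.6145 bits


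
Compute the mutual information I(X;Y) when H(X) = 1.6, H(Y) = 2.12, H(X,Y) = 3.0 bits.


I(X;Y) = H(X) + H(Y) - H(X,Y) = 1.6 + 2.12 - 3.0 = 0.72

0.72 bits


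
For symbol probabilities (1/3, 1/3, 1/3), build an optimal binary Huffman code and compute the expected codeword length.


Huffman construction (repeatedly merge the two least-probable nodes; each merge adds 1 bit to every symbol beneath it): 1/3 + 1/3 = 2/3; 1/3 + 2/3 = 1. Resulting codeword lengths (in the order the probabilities were given): (2, 2, 1). L_avg = sum(p_i * l_i) = 1/3*2 + 1/3*2 + 1/3*1 = 5/3 = 1.6667

1.6667 bits


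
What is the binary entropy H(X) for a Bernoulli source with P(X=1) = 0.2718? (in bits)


H = -p*log2(p) - (1-p)*log2(1-p). -0.2718*log2(0.2718) = 0.510816; -0.7282*log2(0.7282) = 0.333219. H = 0.510816 + 0.333219 = 0.844

0.844 bits


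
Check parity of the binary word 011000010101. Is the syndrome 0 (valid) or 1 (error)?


Syndrome = XOR of all bits = 0 XOR 1 XOR 1 XOR 0 XOR 0 XOR 0 XOR 0 XOR 1 XOR 0 XOR 1 XOR 0 XOR 1 = 1

1


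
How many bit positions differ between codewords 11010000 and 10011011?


Count differing positions: . ^ . . ^ . ^ ^ = 4 differences

4


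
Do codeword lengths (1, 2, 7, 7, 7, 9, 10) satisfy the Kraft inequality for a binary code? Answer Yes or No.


Kraft sum = sum(2^(-l_i)) = 0.7764, need <= 1. Result: satisfied (a binary prefix-free code with these lengths exists)

Yes


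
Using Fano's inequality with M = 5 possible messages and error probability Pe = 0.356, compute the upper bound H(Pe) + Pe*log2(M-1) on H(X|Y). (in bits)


H(Pe) = -Pe*log2(Pe) - (1-Pe)*log2(1-Pe) = -0.356*log2(0.356) - 0.644*log2(0.644) = 0.530458 + 0.408855 = 0.9393. Pe*log2(M-1) = 0.356*log2(4) = 0.712000. Bound = H(Pe) + Pe*log2(M-1) = 0.530458 + 0.408855 + 0.712000 = 1.6513

1.6513 bits


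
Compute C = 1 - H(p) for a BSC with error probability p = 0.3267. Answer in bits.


H(p) = -p*log2(p) - (1-p)*log2(1-p) = -0.3267*log2(0.3267) - 0.6733*log2(0.6733) = 0.527281 + 0.384238 = 0.9115. C = 1 - H(p) = 1 - 0.9115 = 0.0885

0.0885 bits


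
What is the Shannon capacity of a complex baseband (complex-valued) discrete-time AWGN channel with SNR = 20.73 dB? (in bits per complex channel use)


SNR_linear = 10^(20.73/10) = 118.3042; C = log2(1 + SNR_linear) = log2(1 + 118.3042) = 6.8985

6.8985 bits/channel use


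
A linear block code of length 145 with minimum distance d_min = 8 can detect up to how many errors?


Detection capability = d_min - 1 = 8 - 1 = 7

7 errors


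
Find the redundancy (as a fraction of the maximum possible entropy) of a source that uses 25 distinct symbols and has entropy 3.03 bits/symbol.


H_max = log2(K) = log2(25) = 4.6439 bits/symbol. Redundancy = 1 - H/H_max = 1 - 3.03/4.6439 = 1 - 0.6525 = 0.3475

0.3475


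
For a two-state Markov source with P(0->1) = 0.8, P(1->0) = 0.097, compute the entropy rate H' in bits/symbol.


Stationary distribution: pi_0 = p10/(p01+p10) = 0.1081, pi_1 = 0.8919. Entropy rate H' = pi_0*H(p01) + pi_1*H(p10) = 0.1081*0.7219 + 0.8919*0.4594 = 0.4878

0.4878 bits/symbol


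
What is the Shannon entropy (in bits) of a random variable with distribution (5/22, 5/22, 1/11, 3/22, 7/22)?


H = -sum(p_i * log2(p_i)). Terms: -(5/22)*log2(5/22) = 0.485796; -(5/22)*log2(5/22) = 0.485796; -(1/11)*log2(1/11) = 0.314494; -(3/22)*log2(3/22) = 0.391973; -(7/22)*log2(7/22) = 0.525661. H = 0.485796 + 0.485796 + 0.314494 + 0.391973 + 0.525661 = 2.2037

2.2037 bits


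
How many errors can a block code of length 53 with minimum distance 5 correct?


Correction capability = floor((d-1)/2) = floor((5-1)/2) = 2

2 errors


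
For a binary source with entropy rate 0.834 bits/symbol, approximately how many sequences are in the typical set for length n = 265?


log2|A_typical| = nH = 265 * 0.834 = 221.01, so |A_typical| ~ 2^221.01 = 3.393e+66

3.393e+66


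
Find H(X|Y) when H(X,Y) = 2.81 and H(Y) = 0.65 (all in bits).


H(X|Y) = H(X,Y) - H(Y) = 2.81 - 0.65 = 2.16

2.16 bits


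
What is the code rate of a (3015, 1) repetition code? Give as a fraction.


Rate = k/n = 1/3015

1/3015


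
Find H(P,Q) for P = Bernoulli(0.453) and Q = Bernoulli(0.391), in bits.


H(P,Q) = -p*log2(q) - (1-p)*log2(1-q). -0.453*log2(0.391) = 0.613706; -0.547*log2(0.609) = 0.391371. H(P,Q) = 0.613706 + 0.391371 = 1.0051

1.0051 bits


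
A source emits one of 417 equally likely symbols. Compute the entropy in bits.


H = log2(n) = log2(417) = 8.7039

8.7039 bits


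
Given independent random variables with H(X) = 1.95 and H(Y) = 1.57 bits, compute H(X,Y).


For independent variables, H(X,Y) = H(X) + H(Y) = 1.95 + 1.57 = 3.52

3.52 bits


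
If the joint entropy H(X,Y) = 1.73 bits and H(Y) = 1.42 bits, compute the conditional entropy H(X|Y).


H(X|Y) = H(X,Y) - H(Y) = 1.73 - 1.42 = 0.31

0.31 bits


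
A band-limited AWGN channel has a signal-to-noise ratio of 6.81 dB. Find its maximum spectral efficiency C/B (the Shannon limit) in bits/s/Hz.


SNR_linear = 10^(6.81/10) = 4.7973; C/B = log2(1 + SNR_linear) = log2(1 + 4.7973) = 2.5354

2.5354 bits/s/Hz


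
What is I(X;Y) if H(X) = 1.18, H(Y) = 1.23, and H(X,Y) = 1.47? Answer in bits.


I(X;Y) = H(X) + H(Y) - H(X,Y) = 1.18 + 1.23 - 1.47 = 0.94

0.94 bits


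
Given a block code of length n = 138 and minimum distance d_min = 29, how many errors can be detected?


Detection capability = d_min - 1 = 29 - 1 = 28

28 errors


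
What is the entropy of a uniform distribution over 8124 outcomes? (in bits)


H = log2(n) = log2(8124) = 12.988

12.988 bits


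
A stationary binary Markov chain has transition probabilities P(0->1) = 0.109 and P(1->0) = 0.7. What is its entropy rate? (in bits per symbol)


Stationary distribution: pi_0 = p10/(p01+p10) = 0.8653, pi_1 = 0.1347. Entropy rate H' = pi_0*H(p01) + pi_1*H(p10) = 0.8653*0.4969 + 0.1347*0.8813 = 0.5487

0.5487 bits/symbol


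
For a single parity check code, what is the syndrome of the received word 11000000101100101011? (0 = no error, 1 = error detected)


Syndrome = XOR of all bits = 1 XOR 1 XOR 0 XOR 0 XOR 0 XOR 0 XOR 0 XOR 0 XOR 1 XOR 0 XOR 1 XOR 1 XOR 0 XOR 0 XOR 1 XOR 0 XOR 1 XOR 0 XOR 1 XOR 1 = 1

1


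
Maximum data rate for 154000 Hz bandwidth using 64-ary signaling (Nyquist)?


Rate = 2 * B * log2(M) = 2 * 154000 * 6.0 = 1848000.0

1848000.0 bps


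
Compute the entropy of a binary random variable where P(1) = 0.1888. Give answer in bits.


H = -p*log2(p) - (1-p)*log2(1-p). -0.1888*log2(0.1888) = 0.454077; -0.8112*log2(0.8112) = 0.244877. H = 0.454077 + 0.244877 = 0.699

0.699 bits


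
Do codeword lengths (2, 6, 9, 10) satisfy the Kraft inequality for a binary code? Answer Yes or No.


Kraft sum = sum(2^(-l_i)) = 0.2686, need <= 1. Result: satisfied (a binary prefix-free code with these lengths exists)

Yes


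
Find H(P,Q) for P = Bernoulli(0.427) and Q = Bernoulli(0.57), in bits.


H(P,Q) = -p*log2(q) - (1-p)*log2(1-q). -0.427*log2(0.57) = 0.346283; -0.573*log2(0.43) = 0.697680. H(P,Q) = 0.346283 + 0.697680 = 1.044

1.044 bits


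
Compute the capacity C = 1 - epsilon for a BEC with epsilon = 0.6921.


C = 1 - epsilon = 1 - 0.6921 = 0.3079

0.3079 bits


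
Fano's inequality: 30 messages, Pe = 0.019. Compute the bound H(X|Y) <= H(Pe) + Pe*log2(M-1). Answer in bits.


H(Pe) = -Pe*log2(Pe) - (1-Pe)*log2(1-Pe) = -0.019*log2(0.019) - 0.981*log2(0.981) = 0.108639 + 0.027149 = 0.1358. Pe*log2(M-1) = 0.019*log2(29) = 0.092302. Bound = H(Pe) + Pe*log2(M-1) = 0.108639 + 0.027149 + 0.092302 = 0.2281

0.2281 bits


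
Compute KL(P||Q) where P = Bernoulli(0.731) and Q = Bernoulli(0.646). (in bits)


KL = p*log2(p/q) + (1-p)*log2((1-p)/(1-q)) = 0.731*log2(0.731/0.646) + 0.269*log2(0.269/0.354) = 0.0238

0.0238 bits


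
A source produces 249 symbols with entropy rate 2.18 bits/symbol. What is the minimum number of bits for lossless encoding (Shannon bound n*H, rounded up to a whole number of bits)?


Minimum bits >= n * H = 249 * 2.18 = 542.82, rounded up to a whole number of bits = 543

543 bits


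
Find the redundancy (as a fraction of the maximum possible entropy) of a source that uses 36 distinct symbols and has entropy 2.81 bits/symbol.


H_max = log2(K) = log2(36) = 5.1699 bits/symbol. Redundancy = 1 - H/H_max = 1 - 2.81/5.1699 = 1 - 0.5435 = 0.4565

0.4565


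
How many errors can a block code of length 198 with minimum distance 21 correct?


Correction capability = floor((d-1)/2) = floor((21-1)/2) = 10

10 errors


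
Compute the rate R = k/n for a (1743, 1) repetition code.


Rate = k/n = 1/1743

1/1743


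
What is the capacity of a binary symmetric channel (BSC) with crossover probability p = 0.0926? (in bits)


H(p) = -p*log2(p) - (1-p)*log2(1-p) = -0.0926*log2(0.0926) - 0.9074*log2(0.9074) = 0.317881 + 0.127208 = 0.4451. C = 1 - H(p) = 1 - 0.4451 = 0.5549

0.5549 bits


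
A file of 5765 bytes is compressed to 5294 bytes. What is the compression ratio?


Ratio = original / compressed = 5765 / 5294 = 1.089

1.089


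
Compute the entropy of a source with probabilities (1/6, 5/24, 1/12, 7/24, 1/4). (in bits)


H = -sum(p_i * log2(p_i)). Terms: -(1/6)*log2(1/6) = 0.430827; -(5/24)*log2(5/24) = 0.471466; -(1/12)*log2(1/12) = 0.298747; -(7/24)*log2(7/24) = 0.518469; -(1/4)*log2(1/4) = 0.500000. H = 0.430827 + 0.471466 + 0.298747 + 0.518469 + 0.500000 = 2.2195

2.2195 bits


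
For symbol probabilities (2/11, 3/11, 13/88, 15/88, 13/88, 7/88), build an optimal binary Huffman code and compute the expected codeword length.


Huffman construction (repeatedly merge the two least-probable nodes; each merge adds 1 bit to every symbol beneath it): 7/88 + 13/88 = 5/22; 13/88 + 15/88 = 7/22; 2/11 + 5/22 = 9/22; 3/11 + 7/22 = 13/22; 9/22 + 13/22 = 1. Resulting codeword lengths (in the order the probabilities were given): (2, 2, 3, 3, 3, 3). L_avg = sum(p_i * l_i) = 2/11*2 + 3/11*2 + 13/88*3 + 15/88*3 + 13/88*3 + 7/88*3 = 28/11 = 2.5455

2.5455 bits


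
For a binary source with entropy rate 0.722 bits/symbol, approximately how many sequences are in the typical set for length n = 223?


log2|A_typical| = nH = 223 * 0.722 = 161.006, so |A_typical| ~ 2^161.006 = 2.935e+48

2.935e+48


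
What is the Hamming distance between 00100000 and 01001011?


Count differing positions: . ^ ^ . ^ . ^ ^ = 5 differences

5


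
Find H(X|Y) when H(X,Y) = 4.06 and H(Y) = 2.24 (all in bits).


H(X|Y) = H(X,Y) - H(Y) = 4.06 - 2.24 = 1.82

1.82 bits


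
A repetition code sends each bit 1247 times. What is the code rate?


Rate = k/n = 1/1247

1/1247


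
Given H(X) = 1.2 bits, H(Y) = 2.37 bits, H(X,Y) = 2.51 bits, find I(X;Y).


I(X;Y) = H(X) + H(Y) - H(X,Y) = 1.2 + 2.37 - 2.51 = 1.06

1.06 bits


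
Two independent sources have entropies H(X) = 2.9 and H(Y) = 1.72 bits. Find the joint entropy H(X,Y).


For independent variables, H(X,Y) = H(X) + H(Y) = 2.9 + 1.72 = 4.62

4.62 bits


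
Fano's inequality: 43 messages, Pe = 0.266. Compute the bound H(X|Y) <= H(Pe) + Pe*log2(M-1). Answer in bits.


H(Pe) = -Pe*log2(Pe) - (1-Pe)*log2(1-Pe) = -0.266*log2(0.266) - 0.734*log2(0.734) = 0.508193 + 0.327473 = 0.8357. Pe*log2(M-1) = 0.266*log2(42) = 1.434356. Bound = H(Pe) + Pe*log2(M-1) = 0.508193 + 0.327473 + 1.434356 = 2.27

2.27 bits


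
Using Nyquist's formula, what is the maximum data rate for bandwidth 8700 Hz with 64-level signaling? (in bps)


Rate = 2 * B * log2(M) = 2 * 8700 * 6.0 = 104400.0

104400.0 bps


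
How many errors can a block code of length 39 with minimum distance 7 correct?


Correction capability = floor((d-1)/2) = floor((7-1)/2) = 3

3 errors


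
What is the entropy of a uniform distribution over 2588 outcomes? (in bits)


H = log2(n) = log2(2588) = 11.3376

11.3376 bits


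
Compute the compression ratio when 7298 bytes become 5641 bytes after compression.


Ratio = original / compressed = 7298 / 5641 = 1.2937

1.2937


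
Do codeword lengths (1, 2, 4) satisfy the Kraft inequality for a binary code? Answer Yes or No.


Kraft sum = sum(2^(-l_i)) = 0.8125, need <= 1. Result: satisfied (a binary prefix-free code with these lengths exists)

Yes


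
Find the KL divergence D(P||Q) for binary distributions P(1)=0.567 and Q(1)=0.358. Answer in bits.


KL = p*log2(p/q) + (1-p)*log2((1-p)/(1-q)) = 0.567*log2(0.567/0.358) + 0.433*log2(0.433/0.642) = 0.1301

0.1301 bits


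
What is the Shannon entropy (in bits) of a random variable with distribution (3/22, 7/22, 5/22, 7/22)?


H = -sum(p_i * log2(p_i)). Terms: -(3/22)*log2(3/22) = 0.391973; -(7/22)*log2(7/22) = 0.525661; -(5/22)*log2(5/22) = 0.485796; -(7/22)*log2(7/22) = 0.525661. H = 0.391973 + 0.525661 + 0.485796 + 0.525661 = 1.9291

1.9291 bits


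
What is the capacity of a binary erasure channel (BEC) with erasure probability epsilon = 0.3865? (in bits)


C = 1 - epsilon = 1 - 0.3865 = 0.6135

0.6135 bits


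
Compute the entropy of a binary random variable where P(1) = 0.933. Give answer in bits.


H = -p*log2(p) - (1-p)*log2(1-p). -0.933*log2(0.933) = 0.093348; -0.067*log2(0.067) = 0.261280. H = 0.093348 + 0.261280 = 0.3546

0.3546 bits


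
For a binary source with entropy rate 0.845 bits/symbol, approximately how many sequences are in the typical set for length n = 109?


log2|A_typical| = nH = 109 * 0.845 = 92.105, so |A_typical| ~ 2^92.105 = 5.326e+27

5.326e+27


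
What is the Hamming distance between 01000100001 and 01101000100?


Count differing positions: . . ^ . ^ ^ . . ^ . ^ = 5 differences

5


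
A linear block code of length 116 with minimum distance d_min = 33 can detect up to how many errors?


Detection capability = d_min - 1 = 33 - 1 = 32

32 errors


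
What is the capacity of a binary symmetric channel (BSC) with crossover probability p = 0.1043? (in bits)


H(p) = -p*log2(p) - (1-p)*log2(1-p) = -0.1043*log2(0.1043) - 0.8957*log2(0.8957) = 0.340142 + 0.142338 = 0.4825. C = 1 - H(p) = 1 - 0.4825 = 0.5175

0.5175 bits


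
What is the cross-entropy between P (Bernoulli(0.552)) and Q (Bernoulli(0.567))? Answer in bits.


H(P,Q) = -p*log2(q) - (1-p)*log2(1-q). -0.552*log2(0.567) = 0.451856; -0.448*log2(0.433) = 0.540987. H(P,Q) = 0.451856 + 0.540987 = 0.9928

0.9928 bits


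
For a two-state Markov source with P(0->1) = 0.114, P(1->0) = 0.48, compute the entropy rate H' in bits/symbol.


Stationary distribution: pi_0 = p10/(p01+p10) = 0.8081, pi_1 = 0.1919. Entropy rate H' = pi_0*H(p01) + pi_1*H(p10) = 0.8081*0.5119 + 0.1919*0.9988 = 0.6053

0.6053 bits/symbol


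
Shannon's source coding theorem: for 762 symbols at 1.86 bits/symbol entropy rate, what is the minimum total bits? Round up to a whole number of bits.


Minimum bits >= n * H = 762 * 1.86 = 1417.32, rounded up to a whole number of bits = 1418

1418 bits


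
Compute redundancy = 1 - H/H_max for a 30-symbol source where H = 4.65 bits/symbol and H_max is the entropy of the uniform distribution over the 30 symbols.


H_max = log2(K) = log2(30) = 4.9069 bits/symbol. Redundancy = 1 - H/H_max = 1 - 4.65/4.9069 = 1 - 0.9476 = 0.0524

0.0524


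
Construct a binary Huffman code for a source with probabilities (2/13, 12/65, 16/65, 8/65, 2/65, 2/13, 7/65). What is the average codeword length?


Huffman construction (repeatedly merge the two least-probable nodes; each merge adds 1 bit to every symbol beneath it): 2/65 + 7/65 = 9/65; 8/65 + 9/65 = 17/65; 2/13 + 2/13 = 4/13; 12/65 + 16/65 = 28/65; 17/65 + 4/13 = 37/65; 28/65 + 37/65 = 1. Resulting codeword lengths (in the order the probabilities were given): (3, 2, 2, 3, 4, 3, 4). L_avg = sum(p_i * l_i) = 2/13*3 + 12/65*2 + 16/65*2 + 8/65*3 + 2/65*4 + 2/13*3 + 7/65*4 = 176/65 = 2.7077

2.7077 bits


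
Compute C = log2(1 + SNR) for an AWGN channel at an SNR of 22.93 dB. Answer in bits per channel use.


SNR_linear = 10^(22.93/10) = 196.336; C = log2(1 + SNR_linear) = log2(1 + 196.336) = 7.6245

7.6245 bits/channel use


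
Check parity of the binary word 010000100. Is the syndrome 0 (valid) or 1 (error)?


Syndrome = XOR of all bits = 0 XOR 1 XOR 0 XOR 0 XOR 0 XOR 0 XOR 1 XOR 0 XOR 0 = 0

0


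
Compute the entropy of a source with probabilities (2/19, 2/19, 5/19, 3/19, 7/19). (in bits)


H = -sum(p_i * log2(p_i)). Terms: -(2/19)*log2(2/19) = 0.341887; -(2/19)*log2(2/19) = 0.341887; -(5/19)*log2(5/19) = 0.506842; -(3/19)*log2(3/19) = 0.420468; -(7/19)*log2(7/19) = 0.530737. H = 0.341887 + 0.341887 + 0.506842 + 0.420468 + 0.530737 = 2.1418

2.1418 bits


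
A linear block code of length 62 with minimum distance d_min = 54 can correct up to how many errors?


Correction capability = floor((d-1)/2) = floor((54-1)/2) = 26

26 errors


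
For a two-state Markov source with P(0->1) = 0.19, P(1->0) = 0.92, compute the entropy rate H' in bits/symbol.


Stationary distribution: pi_0 = p10/(p01+p10) = 0.8288, pi_1 = 0.1712. Entropy rate H' = pi_0*H(p01) + pi_1*H(p10) = 0.8288*0.7015 + 0.1712*0.4022 = 0.6502

0.6502 bits/symbol


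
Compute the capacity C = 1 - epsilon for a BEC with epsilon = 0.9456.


C = 1 - epsilon = 1 - 0.9456 = 0.0544

0.0544 bits


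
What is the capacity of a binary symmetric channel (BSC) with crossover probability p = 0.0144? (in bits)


H(p) = -p*log2(p) - (1-p)*log2(1-p) = -0.0144*log2(0.0144) - 0.9856*log2(0.9856) = 0.088096 + 0.020625 = 0.1087. C = 1 - H(p) = 1 - 0.1087 = 0.8913

0.8913 bits


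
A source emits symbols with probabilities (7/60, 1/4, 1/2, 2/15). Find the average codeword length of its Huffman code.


Huffman construction (repeatedly merge the two least-probable nodes; each merge adds 1 bit to every symbol beneath it): 7/60 + 2/15 = 1/4; 1/4 + 1/4 = 1/2; 1/2 + 1/2 = 1. Resulting codeword lengths (in the order the probabilities were given): (3, 2, 1, 3). L_avg = sum(p_i * l_i) = 7/60*3 + 1/4*2 + 1/2*1 + 2/15*3 = 7/4 = 1.75

1.75 bits


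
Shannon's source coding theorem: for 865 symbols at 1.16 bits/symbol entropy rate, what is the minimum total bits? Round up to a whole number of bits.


Minimum bits >= n * H = 865 * 1.16 = 1003.4, rounded up to a whole number of bits = 1004

1004 bits


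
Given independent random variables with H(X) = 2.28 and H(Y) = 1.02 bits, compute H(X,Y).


For independent variables, H(X,Y) = H(X) + H(Y) = 2.28 + 1.02 = 3.3

3.3 bits


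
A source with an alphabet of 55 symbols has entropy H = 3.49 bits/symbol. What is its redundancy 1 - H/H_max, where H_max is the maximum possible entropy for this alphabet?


H_max = log2(K) = log2(55) = 5.7814 bits/symbol. Redundancy = 1 - H/H_max = 1 - 3.49/5.7814 = 1 - 0.6037 = 0.3963

0.3963


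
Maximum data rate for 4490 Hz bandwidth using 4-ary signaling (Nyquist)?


Rate = 2 * B * log2(M) = 2 * 4490 * 2.0 = 17960.0

17960.0 bps


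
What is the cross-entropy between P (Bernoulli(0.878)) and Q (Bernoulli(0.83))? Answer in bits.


H(P,Q) = -p*log2(q) - (1-p)*log2(1-q). -0.878*log2(0.83) = 0.236021; -0.122*log2(0.17) = 0.311880. H(P,Q) = 0.236021 + 0.311880 = 0.5479

0.5479 bits


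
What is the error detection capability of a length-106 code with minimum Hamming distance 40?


Detection capability = d_min - 1 = 40 - 1 = 39

39 errors


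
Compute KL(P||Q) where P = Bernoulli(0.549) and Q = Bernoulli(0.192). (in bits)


KL = p*log2(p/q) + (1-p)*log2((1-p)/(1-q)) = 0.549*log2(0.549/0.192) + 0.451*log2(0.451/0.808) = 0.4527

0.4527 bits


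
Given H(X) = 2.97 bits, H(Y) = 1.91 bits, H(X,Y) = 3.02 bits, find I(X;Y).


I(X;Y) = H(X) + H(Y) - H(X,Y) = 2.97 + 1.91 - 3.02 = 1.86

1.86 bits


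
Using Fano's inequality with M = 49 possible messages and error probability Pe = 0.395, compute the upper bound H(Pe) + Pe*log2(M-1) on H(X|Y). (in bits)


H(Pe) = -Pe*log2(Pe) - (1-Pe)*log2(1-Pe) = -0.395*log2(0.395) - 0.605*log2(0.605) = 0.529330 + 0.438621 = 0.968. Pe*log2(M-1) = 0.395*log2(48) = 2.206060. Bound = H(Pe) + Pe*log2(M-1) = 0.529330 + 0.438621 + 2.206060 = 3.174

3.174 bits


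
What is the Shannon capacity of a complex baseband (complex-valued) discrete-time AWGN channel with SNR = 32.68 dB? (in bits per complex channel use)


SNR_linear = 10^(32.68/10) = 1853.5316; C = log2(1 + SNR_linear) = log2(1 + 1853.5316) = 10.8568

10.8568 bits/channel use


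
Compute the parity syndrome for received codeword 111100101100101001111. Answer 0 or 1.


Syndrome = XOR of all bits = 1 XOR 1 XOR 1 XOR 1 XOR 0 XOR 0 XOR 1 XOR 0 XOR 1 XOR 1 XOR 0 XOR 0 XOR 1 XOR 0 XOR 1 XOR 0 XOR 0 XOR 1 XOR 1 XOR 1 XOR 1 = 1

1


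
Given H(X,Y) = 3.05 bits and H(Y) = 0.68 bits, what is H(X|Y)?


H(X|Y) = H(X,Y) - H(Y) = 3.05 - 0.68 = 2.37

2.37 bits


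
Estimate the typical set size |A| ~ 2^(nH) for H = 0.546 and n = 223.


log2|A_typical| = nH = 223 * 0.546 = 121.758, so |A_typical| ~ 2^121.758 = 4.496e+36

4.496e+36


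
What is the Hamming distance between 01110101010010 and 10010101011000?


Count differing positions: ^ ^ ^ . . . . . . . ^ . ^ . = 5 differences

5
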